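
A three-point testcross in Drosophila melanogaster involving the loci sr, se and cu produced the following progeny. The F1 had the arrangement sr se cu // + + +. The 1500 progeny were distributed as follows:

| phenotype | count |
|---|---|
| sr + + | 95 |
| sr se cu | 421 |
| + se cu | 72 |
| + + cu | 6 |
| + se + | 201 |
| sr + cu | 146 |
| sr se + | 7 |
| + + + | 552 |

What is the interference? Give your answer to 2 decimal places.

The two rarest classes, sr se + and + + cu, are the double crossovers. Comparing them with the parentals, only the cu allele has switched, so cu is the middle locus and the order is sr – cu – se.
sr–cu: (167 + 13)/1500 = 0.1200; cu–se: (347 + 13)/1500 = 0.2400.
Expected DCO frequency = 0.1200 × 0.2400 ≈ 0.02880; observed = 13/1500 ≈ 0.00867.
Coefficient of coincidence = 0.00867/0.02880 ≈ 0.30; interference = 1 − 0.30 = 0.70.

0.70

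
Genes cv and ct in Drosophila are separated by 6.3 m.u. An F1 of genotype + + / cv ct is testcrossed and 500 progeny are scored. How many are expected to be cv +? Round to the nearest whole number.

A map distance of 6.3 m.u. corresponds to a recombination frequency of 0.063.
The F1 is + + / cv ct, so cv + is a recombinant gamete class with expected frequency r/2 = 0.063/2 = 0.0315.
Expected number = 0.0315 × 500 = 15.75 ≈ 16.

16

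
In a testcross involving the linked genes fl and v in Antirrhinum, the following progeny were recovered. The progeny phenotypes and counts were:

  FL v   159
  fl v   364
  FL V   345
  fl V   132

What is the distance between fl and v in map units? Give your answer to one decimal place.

29.1 map units

The two most frequent classes, FL V (345) and fl v (364), are the parental types, so the F1 was FL V / fl v.
The recombinant classes are FL v and fl V: 159 + 132 = 291.
Recombination frequency = 291/1000 = 0.2910 ≈ 29.1%, i.e. 29.1 map units.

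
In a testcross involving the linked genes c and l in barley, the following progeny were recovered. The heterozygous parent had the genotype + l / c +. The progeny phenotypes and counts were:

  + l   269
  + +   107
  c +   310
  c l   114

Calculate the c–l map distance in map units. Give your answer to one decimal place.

The recombinant classes are + + and c l: 107 + 114 = 221.
Recombination frequency = 221/800 = 0.2762 ≈ 27.6%, i.e. 27.6 map units.

27.6 map units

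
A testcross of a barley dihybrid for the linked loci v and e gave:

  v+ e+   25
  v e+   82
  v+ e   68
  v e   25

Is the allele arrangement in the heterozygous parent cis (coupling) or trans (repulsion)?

The two most frequent classes are v+ e (68) and v e+ (82); these are the parental (non-recombinant) types.
So the F1 carried v+ e on one chromosome and v e+ on the other — the recessive alleles are on opposite chromosomes (trans / repulsion).

trans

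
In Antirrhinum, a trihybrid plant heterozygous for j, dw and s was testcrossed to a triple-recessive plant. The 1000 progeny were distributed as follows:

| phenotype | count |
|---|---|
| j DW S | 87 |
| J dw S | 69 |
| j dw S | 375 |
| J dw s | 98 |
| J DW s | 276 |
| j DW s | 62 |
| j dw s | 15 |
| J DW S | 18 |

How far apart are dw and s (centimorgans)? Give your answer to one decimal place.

21.8 centimorgans

The two most frequent reciprocal classes, j dw S and J DW s, are the parental types, so the F1 was j dw S / J DW s.
The two rarest classes, j dw s and J DW S, are the double crossovers. Comparing them with the parentals, only the s allele has switched, so s is the middle locus and the order is j – s – dw.
Crossovers in the s–dw interval produce the single-crossover classes j DW S and J dw s (87 + 98 = 185) plus the double crossovers (33).
RF(s–dw) = (185 + 33) / 1000 = 218/1000 = 0.2180 → 21.8 centimorgans.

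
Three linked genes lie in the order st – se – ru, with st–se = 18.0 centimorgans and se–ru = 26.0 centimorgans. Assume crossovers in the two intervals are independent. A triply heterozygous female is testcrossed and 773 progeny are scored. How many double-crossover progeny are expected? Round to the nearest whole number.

Map distances give recombination frequencies of 0.180 and 0.260 for the two intervals.
With no interference, expected double-crossover frequency = 0.180 × 0.260 = 0.04680.
Expected number = 0.04680 × 773 = 36.18 ≈ 36.

36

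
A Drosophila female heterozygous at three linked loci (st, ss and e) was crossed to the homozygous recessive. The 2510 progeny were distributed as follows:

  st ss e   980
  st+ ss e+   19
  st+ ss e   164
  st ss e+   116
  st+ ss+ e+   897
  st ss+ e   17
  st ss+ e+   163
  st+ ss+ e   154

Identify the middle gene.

ss

The two most frequent reciprocal classes, st ss e and st+ ss+ e+, are the parental types, so the F1 was st ss e / st+ ss+ e+.
The two rarest classes, st ss+ e and st+ ss e+, are the double crossovers. Comparing them with the parentals, only the ss allele has switched, so ss is the middle locus and the order is st – ss – e.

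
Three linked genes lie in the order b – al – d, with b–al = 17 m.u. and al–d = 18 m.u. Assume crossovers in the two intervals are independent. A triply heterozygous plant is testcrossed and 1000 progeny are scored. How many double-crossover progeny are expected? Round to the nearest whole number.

31

Map distances give recombination frequencies of 0.170 and 0.180 for the two intervals.
With no interference, expected double-crossover frequency = 0.170 × 0.180 = 0.03060.
Expected number = 0.03060 × 1000 = 30.60 ≈ 31.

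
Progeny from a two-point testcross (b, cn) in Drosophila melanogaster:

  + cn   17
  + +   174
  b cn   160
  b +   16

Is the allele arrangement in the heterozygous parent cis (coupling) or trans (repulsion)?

The two most frequent classes are + + (174) and b cn (160); these are the parental (non-recombinant) types.
So the F1 carried + + on one chromosome and b cn on the other — the recessive alleles are on the same chromosome (cis / coupling).

cis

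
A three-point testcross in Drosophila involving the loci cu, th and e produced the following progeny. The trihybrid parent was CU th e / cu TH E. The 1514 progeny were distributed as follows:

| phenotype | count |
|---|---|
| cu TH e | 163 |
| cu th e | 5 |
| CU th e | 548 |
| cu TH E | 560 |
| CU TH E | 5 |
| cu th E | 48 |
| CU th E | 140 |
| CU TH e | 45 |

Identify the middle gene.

The two rarest classes, cu th e and CU TH E, are the double crossovers. Comparing them with the parentals, only the cu allele has switched, so cu is the middle locus and the order is th – cu – e.

cu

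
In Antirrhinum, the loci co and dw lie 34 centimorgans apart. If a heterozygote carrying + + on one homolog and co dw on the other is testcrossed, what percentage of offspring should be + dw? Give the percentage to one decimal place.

A map distance of 34 centimorgans corresponds to a recombination frequency of 0.340.
The F1 is + + / co dw, so + dw is a recombinant gamete class with expected frequency r/2 = 0.340/2 = 0.1700.
That is 0.1700 = 17.0% of the progeny.

17.0%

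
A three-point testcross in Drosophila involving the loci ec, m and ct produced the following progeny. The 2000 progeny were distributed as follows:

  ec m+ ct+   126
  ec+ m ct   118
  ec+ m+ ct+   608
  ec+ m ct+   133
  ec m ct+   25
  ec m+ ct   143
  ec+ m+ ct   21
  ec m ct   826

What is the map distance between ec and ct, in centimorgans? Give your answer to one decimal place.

The two most frequent reciprocal classes, ec m ct and ec+ m+ ct+, are the parental types, so the F1 was ec m ct / ec+ m+ ct+.
The two rarest classes, ec m ct+ and ec+ m+ ct, are the double crossovers. Comparing them with the parentals, only the ct allele has switched, so ct is the middle locus and the order is m – ct – ec.
Crossovers in the ct–ec interval produce the single-crossover classes ec+ m ct and ec m+ ct+ (118 + 126 = 244) plus the double crossovers (46).
RF(ct–ec) = (244 + 46) / 2000 = 290/2000 = 0.1450 → 14.5 centimorgans.

14.5 centimorgans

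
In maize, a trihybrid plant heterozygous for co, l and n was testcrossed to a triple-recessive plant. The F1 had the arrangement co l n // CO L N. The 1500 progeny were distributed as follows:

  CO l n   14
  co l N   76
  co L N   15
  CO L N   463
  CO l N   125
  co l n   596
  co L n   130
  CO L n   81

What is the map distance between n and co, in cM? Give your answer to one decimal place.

12.4 cM

The two rarest classes, CO l n and co L N, are the double crossovers. Comparing them with the parentals, only the co allele has switched, so co is the middle locus and the order is n – co – l.
Crossovers in the n–co interval produce the single-crossover classes co l N and CO L n (76 + 81 = 157) plus the double crossovers (29).
RF(n–co) = (157 + 29) / 1500 = 186/1500 = 0.1240 → 12.4 cM.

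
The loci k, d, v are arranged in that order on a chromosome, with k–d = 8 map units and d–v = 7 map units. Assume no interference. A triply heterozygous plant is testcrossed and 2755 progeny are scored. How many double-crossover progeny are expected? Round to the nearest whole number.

15

Map distances give recombination frequencies of 0.080 and 0.070 for the two intervals.
With no interference, expected double-crossover frequency = 0.080 × 0.070 = 0.00560.
Expected number = 0.00560 × 2755 = 15.43 ≈ 15.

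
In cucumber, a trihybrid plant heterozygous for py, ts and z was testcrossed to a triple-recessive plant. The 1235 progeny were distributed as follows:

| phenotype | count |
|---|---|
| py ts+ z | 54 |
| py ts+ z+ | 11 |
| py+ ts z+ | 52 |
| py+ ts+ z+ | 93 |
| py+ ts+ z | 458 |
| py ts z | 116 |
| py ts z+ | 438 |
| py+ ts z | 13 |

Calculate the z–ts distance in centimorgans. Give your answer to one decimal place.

The two most frequent reciprocal classes, py+ ts+ z and py ts z+, are the parental types, so the F1 was py+ ts+ z / py ts z+.
The two rarest classes, py+ ts z and py ts+ z+, are the double crossovers. Comparing them with the parentals, only the ts allele has switched, so ts is the middle locus and the order is z – ts – py.
Crossovers in the z–ts interval produce the single-crossover classes py+ ts+ z+ and py ts z (93 + 116 = 209) plus the double crossovers (24).
RF(z–ts) = (209 + 24) / 1235 = 233/1235 = 0.1887 → 18.9 centimorgans.

18.9 centimorgans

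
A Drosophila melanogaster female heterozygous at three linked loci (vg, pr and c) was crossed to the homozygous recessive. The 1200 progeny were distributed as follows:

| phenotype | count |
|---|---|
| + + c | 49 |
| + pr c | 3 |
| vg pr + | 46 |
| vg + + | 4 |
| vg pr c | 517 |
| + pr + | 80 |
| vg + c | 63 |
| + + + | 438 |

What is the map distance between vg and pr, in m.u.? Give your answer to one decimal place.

12.5 m.u.

The two most frequent reciprocal classes, vg pr c and + + +, are the parental types, so the F1 was vg pr c / + + +.
The two rarest classes, + pr c and vg + +, are the double crossovers. Comparing them with the parentals, only the vg allele has switched, so vg is the middle locus and the order is pr – vg – c.
Crossovers in the pr–vg interval produce the single-crossover classes vg + c and + pr + (63 + 80 = 143) plus the double crossovers (7).
RF(pr–vg) = (143 + 7) / 1200 = 150/1200 = 0.1250 → 12.5 m.u.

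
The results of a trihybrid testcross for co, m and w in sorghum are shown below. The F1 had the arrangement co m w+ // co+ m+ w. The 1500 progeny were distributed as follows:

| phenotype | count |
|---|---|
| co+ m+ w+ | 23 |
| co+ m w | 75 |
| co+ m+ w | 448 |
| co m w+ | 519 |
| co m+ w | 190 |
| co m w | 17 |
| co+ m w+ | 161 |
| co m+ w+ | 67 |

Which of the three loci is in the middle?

w

The two rarest classes, co m w and co+ m+ w+, are the double crossovers. Comparing them with the parentals, only the w allele has switched, so w is the middle locus and the order is co – w – m.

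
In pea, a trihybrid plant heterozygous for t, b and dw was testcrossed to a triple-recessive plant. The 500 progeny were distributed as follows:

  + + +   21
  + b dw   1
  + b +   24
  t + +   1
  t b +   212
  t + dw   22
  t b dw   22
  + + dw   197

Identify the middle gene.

The two most frequent reciprocal classes, + + dw and t b +, are the parental types, so the F1 was + + dw / t b +.
The two rarest classes, + b dw and t + +, are the double crossovers. Comparing them with the parentals, only the b allele has switched, so b is the middle locus and the order is dw – b – t.

b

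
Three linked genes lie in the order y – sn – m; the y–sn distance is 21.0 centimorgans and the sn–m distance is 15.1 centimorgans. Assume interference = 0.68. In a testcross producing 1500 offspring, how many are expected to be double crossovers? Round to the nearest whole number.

15

Map distances give recombination frequencies of 0.210 and 0.151 for the two intervals.
With interference 0.68 (so coincidence = 0.32), expected double-crossover frequency = 0.210 × 0.151 × 0.32 = 0.01015.
Expected number = 0.01015 × 1500 = 15.22 ≈ 15.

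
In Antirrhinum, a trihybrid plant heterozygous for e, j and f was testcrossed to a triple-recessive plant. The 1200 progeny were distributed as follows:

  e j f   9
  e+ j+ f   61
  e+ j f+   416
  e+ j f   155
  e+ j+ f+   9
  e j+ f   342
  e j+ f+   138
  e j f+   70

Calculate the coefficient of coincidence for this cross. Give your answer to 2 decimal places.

The two most frequent reciprocal classes, e+ j f+ and e j+ f, are the parental types, so the F1 was e+ j f+ / e j+ f.
The two rarest classes, e+ j+ f+ and e j f, are the double crossovers. Comparing them with the parentals, only the j allele has switched, so j is the middle locus and the order is f – j – e.
f–j: (293 + 18)/1200 = 0.2592; j–e: (131 + 18)/1200 = 0.1242.
Expected DCO frequency = 0.2592 × 0.1242 ≈ 0.03219; observed = 18/1200 ≈ 0.01500.
Coefficient of coincidence = 0.01500/0.03219 ≈ 0.47.

0.47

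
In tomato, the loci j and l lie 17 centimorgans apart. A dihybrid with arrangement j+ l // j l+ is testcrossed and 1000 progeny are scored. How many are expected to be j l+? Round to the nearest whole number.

A map distance of 17 centimorgans corresponds to a recombination frequency of 0.170.
The F1 is j+ l / j l+, so j l+ is a parental gamete class with expected frequency (1 − r)/2 = 0.830/2 = 0.4150.
Expected number = 0.4150 × 1000 = 415.00 ≈ 415.

415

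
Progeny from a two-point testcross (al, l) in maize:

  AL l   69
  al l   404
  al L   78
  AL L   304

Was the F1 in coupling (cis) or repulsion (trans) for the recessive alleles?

The two most frequent classes are AL L (304) and al l (404); these are the parental (non-recombinant) types.
So the F1 carried AL L on one chromosome and al l on the other — the recessive alleles are on the same chromosome (cis / coupling).

cis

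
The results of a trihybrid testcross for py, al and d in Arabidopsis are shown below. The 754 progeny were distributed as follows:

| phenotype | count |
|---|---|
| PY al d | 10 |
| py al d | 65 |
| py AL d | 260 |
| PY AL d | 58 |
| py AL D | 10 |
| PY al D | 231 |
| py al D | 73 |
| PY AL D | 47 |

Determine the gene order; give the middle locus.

The two most frequent reciprocal classes, py AL d and PY al D, are the parental types, so the F1 was py AL d / PY al D.
The two rarest classes, py AL D and PY al d, are the double crossovers. Comparing them with the parentals, only the d allele has switched, so d is the middle locus and the order is al – d – py.

d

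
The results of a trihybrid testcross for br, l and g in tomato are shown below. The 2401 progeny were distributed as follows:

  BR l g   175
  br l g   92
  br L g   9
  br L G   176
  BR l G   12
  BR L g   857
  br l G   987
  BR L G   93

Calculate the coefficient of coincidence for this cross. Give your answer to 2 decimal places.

The two most frequent reciprocal classes, br l G and BR L g, are the parental types, so the F1 was br l G / BR L g.
The two rarest classes, BR l G and br L g, are the double crossovers. Comparing them with the parentals, only the br allele has switched, so br is the middle locus and the order is g – br – l.
g–br: (185 + 21)/2401 = 0.0858; br–l: (351 + 21)/2401 = 0.1549.
Expected DCO frequency = 0.0858 × 0.1549 ≈ 0.01329; observed = 21/2401 ≈ 0.00875.
Coefficient of coincidence = 0.00875/0.01329 ≈ 0.66.

0.66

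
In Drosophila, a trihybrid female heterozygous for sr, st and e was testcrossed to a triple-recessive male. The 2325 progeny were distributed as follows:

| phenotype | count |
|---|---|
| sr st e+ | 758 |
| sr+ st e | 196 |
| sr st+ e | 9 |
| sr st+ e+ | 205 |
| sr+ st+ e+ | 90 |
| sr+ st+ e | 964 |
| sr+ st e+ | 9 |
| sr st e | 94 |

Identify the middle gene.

The two most frequent reciprocal classes, sr+ st+ e and sr st e+, are the parental types, so the F1 was sr+ st+ e / sr st e+.
The two rarest classes, sr st+ e and sr+ st e+, are the double crossovers. Comparing them with the parentals, only the sr allele has switched, so sr is the middle locus and the order is st – sr – e.

sr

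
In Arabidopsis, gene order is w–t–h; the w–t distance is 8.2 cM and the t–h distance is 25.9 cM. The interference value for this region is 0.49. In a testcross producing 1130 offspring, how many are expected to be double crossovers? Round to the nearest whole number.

12

Map distances give recombination frequencies of 0.082 and 0.259 for the two intervals.
With interference 0.49 (so coincidence = 0.51), expected double-crossover frequency = 0.082 × 0.259 × 0.51 = 0.01083.
Expected number = 0.01083 × 1130 = 12.24 ≈ 12.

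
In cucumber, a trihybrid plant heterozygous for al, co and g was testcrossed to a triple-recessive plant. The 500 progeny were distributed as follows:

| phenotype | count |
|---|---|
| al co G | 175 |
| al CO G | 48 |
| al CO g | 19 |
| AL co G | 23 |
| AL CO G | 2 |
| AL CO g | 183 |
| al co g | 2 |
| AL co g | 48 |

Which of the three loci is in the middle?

The two most frequent reciprocal classes, al co G and AL CO g, are the parental types, so the F1 was al co G / AL CO g.
The two rarest classes, al co g and AL CO G, are the double crossovers. Comparing them with the parentals, only the g allele has switched, so g is the middle locus and the order is co – g – al.

g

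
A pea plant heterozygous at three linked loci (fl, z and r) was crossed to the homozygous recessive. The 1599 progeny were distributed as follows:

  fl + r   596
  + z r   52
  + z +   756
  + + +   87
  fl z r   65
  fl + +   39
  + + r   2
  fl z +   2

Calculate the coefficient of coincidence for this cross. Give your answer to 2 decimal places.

The two most frequent reciprocal classes, + z + and fl + r, are the parental types, so the F1 was + z + / fl + r.
The two rarest classes, fl z + and + + r, are the double crossovers. Comparing them with the parentals, only the fl allele has switched, so fl is the middle locus and the order is z – fl – r.
z–fl: (152 + 4)/1599 = 0.0976; fl–r: (91 + 4)/1599 = 0.0594.
Expected DCO frequency = 0.0976 × 0.0594 ≈ 0.00580; observed = 4/1599 ≈ 0.00250.
Coefficient of coincidence = 0.00250/0.00580 ≈ 0.43.

0.43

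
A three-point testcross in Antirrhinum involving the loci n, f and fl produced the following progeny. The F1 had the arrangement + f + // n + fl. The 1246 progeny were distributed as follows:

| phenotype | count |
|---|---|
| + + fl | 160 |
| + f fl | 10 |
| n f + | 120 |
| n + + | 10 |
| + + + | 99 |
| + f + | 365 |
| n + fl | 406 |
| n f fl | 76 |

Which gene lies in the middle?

The two rarest classes, + f fl and n + +, are the double crossovers. Comparing them with the parentals, only the fl allele has switched, so fl is the middle locus and the order is f – fl – n.

fl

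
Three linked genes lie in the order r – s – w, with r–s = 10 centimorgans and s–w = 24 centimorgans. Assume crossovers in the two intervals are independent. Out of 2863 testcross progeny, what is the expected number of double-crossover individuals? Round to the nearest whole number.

69

Map distances give recombination frequencies of 0.100 and 0.240 for the two intervals.
With no interference, expected double-crossover frequency = 0.100 × 0.240 = 0.02400.
Expected number = 0.02400 × 2863 = 68.71 ≈ 69.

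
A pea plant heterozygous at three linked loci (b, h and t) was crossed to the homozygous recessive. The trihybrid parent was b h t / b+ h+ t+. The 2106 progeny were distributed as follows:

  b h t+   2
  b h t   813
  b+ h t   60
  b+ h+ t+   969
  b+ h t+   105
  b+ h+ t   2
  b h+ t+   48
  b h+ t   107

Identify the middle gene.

The two rarest classes, b h t+ and b+ h+ t, are the double crossovers. Comparing them with the parentals, only the t allele has switched, so t is the middle locus and the order is b – t – h.

t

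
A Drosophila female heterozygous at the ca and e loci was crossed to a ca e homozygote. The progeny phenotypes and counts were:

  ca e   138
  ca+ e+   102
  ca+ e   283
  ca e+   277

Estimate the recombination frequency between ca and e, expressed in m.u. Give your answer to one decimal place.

The two most frequent classes, ca+ e (283) and ca e+ (277), are the parental types, so the F1 was ca+ e / ca e+.
The recombinant classes are ca+ e+ and ca e: 102 + 138 = 240.
Recombination frequency = 240/800 = 0.3000 ≈ 30.0%, i.e. 30.0 m.u.

30.0 m.u.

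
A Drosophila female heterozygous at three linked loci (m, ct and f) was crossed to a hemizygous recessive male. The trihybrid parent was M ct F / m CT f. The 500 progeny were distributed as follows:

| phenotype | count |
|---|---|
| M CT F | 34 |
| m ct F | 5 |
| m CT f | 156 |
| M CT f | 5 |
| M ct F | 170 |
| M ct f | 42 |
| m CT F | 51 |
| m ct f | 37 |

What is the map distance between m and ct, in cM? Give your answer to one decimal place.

16.2 cM

The two rarest classes, m ct F and M CT f, are the double crossovers. Comparing them with the parentals, only the m allele has switched, so m is the middle locus and the order is f – m – ct.
Crossovers in the m–ct interval produce the single-crossover classes M CT F and m ct f (34 + 37 = 71) plus the double crossovers (10).
RF(m–ct) = (71 + 10) / 500 = 81/500 = 0.1620 → 16.2 cM.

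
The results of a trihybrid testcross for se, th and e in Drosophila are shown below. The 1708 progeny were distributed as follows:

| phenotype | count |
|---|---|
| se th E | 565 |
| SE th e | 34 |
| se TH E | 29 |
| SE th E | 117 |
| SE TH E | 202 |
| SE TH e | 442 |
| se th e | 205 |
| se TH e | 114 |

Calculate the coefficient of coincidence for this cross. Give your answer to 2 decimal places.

The two most frequent reciprocal classes, se th E and SE TH e, are the parental types, so the F1 was se th E / SE TH e.
The two rarest classes, se TH E and SE th e, are the double crossovers. Comparing them with the parentals, only the th allele has switched, so th is the middle locus and the order is se – th – e.
se–th: (231 + 63)/1708 = 0.1721; th–e: (407 + 63)/1708 = 0.2752.
Expected DCO frequency = 0.1721 × 0.2752 ≈ 0.04736; observed = 63/1708 ≈ 0.03689.
Coefficient of coincidence = 0.03689/0.04736 ≈ 0.78.

0.78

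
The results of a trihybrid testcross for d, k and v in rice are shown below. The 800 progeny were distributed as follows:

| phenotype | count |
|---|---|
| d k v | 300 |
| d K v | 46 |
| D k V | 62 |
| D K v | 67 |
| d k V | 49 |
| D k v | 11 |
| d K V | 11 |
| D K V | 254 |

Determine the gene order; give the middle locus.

The two most frequent reciprocal classes, D K V and d k v, are the parental types, so the F1 was D K V / d k v.
The two rarest classes, d K V and D k v, are the double crossovers. Comparing them with the parentals, only the d allele has switched, so d is the middle locus and the order is k – d – v.

d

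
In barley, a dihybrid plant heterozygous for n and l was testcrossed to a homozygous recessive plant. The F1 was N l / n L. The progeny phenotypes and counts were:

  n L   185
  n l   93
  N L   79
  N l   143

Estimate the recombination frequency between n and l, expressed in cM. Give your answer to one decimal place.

The recombinant classes are N L and n l: 79 + 93 = 172.
Recombination frequency = 172/500 = 0.3440 ≈ 34.4%, i.e. 34.4 cM.

34.4 cM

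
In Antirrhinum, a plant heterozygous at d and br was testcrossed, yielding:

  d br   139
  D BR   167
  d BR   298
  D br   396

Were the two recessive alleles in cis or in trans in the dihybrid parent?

The two most frequent classes are D br (396) and d BR (298); these are the parental (non-recombinant) types.
So the F1 carried D br on one chromosome and d BR on the other — the recessive alleles are on opposite chromosomes (trans / repulsion).

trans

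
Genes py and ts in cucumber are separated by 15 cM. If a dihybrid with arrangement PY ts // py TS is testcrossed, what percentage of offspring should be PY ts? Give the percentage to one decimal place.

A map distance of 15 cM corresponds to a recombination frequency of 0.150.
The F1 is PY ts / py TS, so PY ts is a parental gamete class with expected frequency (1 − r)/2 = 0.850/2 = 0.4250.
That is 0.4250 = 42.5% of the progeny.

42.5%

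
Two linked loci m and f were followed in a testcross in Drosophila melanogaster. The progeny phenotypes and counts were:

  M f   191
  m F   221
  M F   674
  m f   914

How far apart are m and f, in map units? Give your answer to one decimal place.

20.6 map units

The two most frequent classes, M F (674) and m f (914), are the parental types, so the F1 was M F / m f.
The recombinant classes are M f and m F: 191 + 221 = 412.
Recombination frequency = 412/2000 = 0.2060 ≈ 20.6%, i.e. 20.6 map units.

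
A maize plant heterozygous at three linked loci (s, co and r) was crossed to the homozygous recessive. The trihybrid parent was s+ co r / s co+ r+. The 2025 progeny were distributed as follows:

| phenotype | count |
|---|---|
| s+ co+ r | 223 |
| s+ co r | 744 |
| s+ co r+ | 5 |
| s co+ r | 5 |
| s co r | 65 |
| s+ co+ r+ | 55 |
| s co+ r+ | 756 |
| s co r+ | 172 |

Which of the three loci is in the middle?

The two rarest classes, s+ co r+ and s co+ r, are the double crossovers. Comparing them with the parentals, only the r allele has switched, so r is the middle locus and the order is s – r – co.

r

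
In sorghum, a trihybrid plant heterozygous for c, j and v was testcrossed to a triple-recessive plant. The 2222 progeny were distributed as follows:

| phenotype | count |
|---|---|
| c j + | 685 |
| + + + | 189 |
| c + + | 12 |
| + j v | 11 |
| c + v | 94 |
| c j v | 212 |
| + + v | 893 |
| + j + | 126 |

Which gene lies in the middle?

j

The two most frequent reciprocal classes, + + v and c j +, are the parental types, so the F1 was + + v / c j +.
The two rarest classes, + j v and c + +, are the double crossovers. Comparing them with the parentals, only the j allele has switched, so j is the middle locus and the order is v – j – c.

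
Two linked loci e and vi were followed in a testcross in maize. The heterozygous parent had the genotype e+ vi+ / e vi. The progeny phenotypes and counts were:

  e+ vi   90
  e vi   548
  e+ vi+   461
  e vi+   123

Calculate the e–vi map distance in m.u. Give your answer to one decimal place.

17.4 m.u.

The recombinant classes are e+ vi and e vi+: 90 + 123 = 213.
Recombination frequency = 213/1222 = 0.1743 ≈ 17.4%, i.e. 17.4 m.u.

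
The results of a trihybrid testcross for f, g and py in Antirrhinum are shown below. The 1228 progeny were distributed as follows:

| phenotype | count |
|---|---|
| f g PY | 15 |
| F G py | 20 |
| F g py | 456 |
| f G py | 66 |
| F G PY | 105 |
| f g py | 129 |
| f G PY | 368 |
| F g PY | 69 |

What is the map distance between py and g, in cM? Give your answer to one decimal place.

13.8 cM

The two most frequent reciprocal classes, F g py and f G PY, are the parental types, so the F1 was F g py / f G PY.
The two rarest classes, F G py and f g PY, are the double crossovers. Comparing them with the parentals, only the g allele has switched, so g is the middle locus and the order is f – g – py.
Crossovers in the g–py interval produce the single-crossover classes F g PY and f G py (69 + 66 = 135) plus the double crossovers (35).
RF(g–py) = (135 + 35) / 1228 = 170/1228 = 0.1384 → 13.8 cM.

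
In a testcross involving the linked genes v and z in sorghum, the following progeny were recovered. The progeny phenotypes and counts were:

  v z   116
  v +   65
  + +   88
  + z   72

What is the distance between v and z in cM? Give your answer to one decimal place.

The two most frequent classes, + + (88) and v z (116), are the parental types, so the F1 was + + / v z.
The recombinant classes are + z and v +: 72 + 65 = 137.
Recombination frequency = 137/341 = 0.4018 ≈ 40.2%, i.e. 40.2 cM.

40.2 cM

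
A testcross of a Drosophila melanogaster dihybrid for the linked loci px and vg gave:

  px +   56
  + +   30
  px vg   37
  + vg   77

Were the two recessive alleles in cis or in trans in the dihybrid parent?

trans

The two most frequent classes are + vg (77) and px + (56); these are the parental (non-recombinant) types.
So the F1 carried + vg on one chromosome and px + on the other — the recessive alleles are on opposite chromosomes (trans / repulsion).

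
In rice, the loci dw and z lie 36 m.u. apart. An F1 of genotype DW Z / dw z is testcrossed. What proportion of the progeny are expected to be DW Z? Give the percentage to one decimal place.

32.0%

A map distance of 36 m.u. corresponds to a recombination frequency of 0.360.
The F1 is DW Z / dw z, so DW Z is a parental gamete class with expected frequency (1 − r)/2 = 0.640/2 = 0.3200.
That is 0.3200 = 32.0% of the progeny.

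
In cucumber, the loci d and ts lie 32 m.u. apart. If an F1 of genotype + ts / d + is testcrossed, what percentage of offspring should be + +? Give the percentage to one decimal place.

16.0%

A map distance of 32 m.u. corresponds to a recombination frequency of 0.320.
The F1 is + ts / d +, so + + is a recombinant gamete class with expected frequency r/2 = 0.320/2 = 0.1600.
That is 0.1600 = 16.0% of the progeny.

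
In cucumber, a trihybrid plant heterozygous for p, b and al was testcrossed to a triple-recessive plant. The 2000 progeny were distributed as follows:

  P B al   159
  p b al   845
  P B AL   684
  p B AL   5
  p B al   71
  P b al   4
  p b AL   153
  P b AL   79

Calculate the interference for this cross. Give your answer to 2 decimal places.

The two most frequent reciprocal classes, p b al and P B AL, are the parental types, so the F1 was p b al / P B AL.
The two rarest classes, P b al and p B AL, are the double crossovers. Comparing them with the parentals, only the p allele has switched, so p is the middle locus and the order is b – p – al.
b–p: (150 + 9)/2000 = 0.0795; p–al: (312 + 9)/2000 = 0.1605.
Expected DCO frequency = 0.0795 × 0.1605 ≈ 0.01276; observed = 9/2000 ≈ 0.00450.
Coefficient of coincidence = 0.00450/0.01276 ≈ 0.35; interference = 1 − 0.35 = 0.65.

0.65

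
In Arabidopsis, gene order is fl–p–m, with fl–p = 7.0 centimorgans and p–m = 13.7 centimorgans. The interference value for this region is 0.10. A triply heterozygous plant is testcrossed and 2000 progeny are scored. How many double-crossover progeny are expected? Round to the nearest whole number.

17

Map distances give recombination frequencies of 0.070 and 0.137 for the two intervals.
With interference 0.10 (so coincidence = 0.90), expected double-crossover frequency = 0.070 × 0.137 × 0.90 = 0.00863.
Expected number = 0.00863 × 2000 = 17.26 ≈ 17.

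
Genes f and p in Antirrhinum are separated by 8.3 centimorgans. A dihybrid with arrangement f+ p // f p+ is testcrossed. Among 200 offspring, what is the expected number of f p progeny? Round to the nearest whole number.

A map distance of 8.3 centimorgans corresponds to a recombination frequency of 0.083.
The F1 is f+ p / f p+, so f p is a recombinant gamete class with expected frequency r/2 = 0.083/2 = 0.0415.
Expected number = 0.0415 × 200 = 8.30 ≈ 8.

8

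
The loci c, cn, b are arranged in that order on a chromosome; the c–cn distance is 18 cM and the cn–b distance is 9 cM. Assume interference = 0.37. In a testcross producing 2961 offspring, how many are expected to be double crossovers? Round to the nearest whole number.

Map distances give recombination frequencies of 0.180 and 0.090 for the two intervals.
With interference 0.37 (so coincidence = 0.63), expected double-crossover frequency = 0.180 × 0.090 × 0.63 = 0.01021.
Expected number = 0.01021 × 2961 = 30.22 ≈ 30.

30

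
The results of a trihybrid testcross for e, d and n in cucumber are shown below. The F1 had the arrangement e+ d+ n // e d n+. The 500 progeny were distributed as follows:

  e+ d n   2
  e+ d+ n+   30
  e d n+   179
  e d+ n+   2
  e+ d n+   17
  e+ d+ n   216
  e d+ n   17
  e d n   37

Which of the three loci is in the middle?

The two rarest classes, e+ d n and e d+ n+, are the double crossovers. Comparing them with the parentals, only the d allele has switched, so d is the middle locus and the order is n – d – e.

d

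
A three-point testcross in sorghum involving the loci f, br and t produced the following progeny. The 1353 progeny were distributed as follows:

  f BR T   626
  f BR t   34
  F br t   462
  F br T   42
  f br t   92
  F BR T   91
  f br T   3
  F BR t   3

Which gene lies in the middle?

The two most frequent reciprocal classes, F br t and f BR T, are the parental types, so the F1 was F br t / f BR T.
The two rarest classes, F BR t and f br T, are the double crossovers. Comparing them with the parentals, only the br allele has switched, so br is the middle locus and the order is t – br – f.

br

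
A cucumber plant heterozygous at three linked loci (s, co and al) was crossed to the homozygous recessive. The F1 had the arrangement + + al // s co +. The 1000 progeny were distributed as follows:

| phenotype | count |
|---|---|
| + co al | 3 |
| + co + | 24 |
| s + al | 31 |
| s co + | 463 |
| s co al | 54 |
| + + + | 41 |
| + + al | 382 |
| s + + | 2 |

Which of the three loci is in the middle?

The two rarest classes, + co al and s + +, are the double crossovers. Comparing them with the parentals, only the co allele has switched, so co is the middle locus and the order is s – co – al.

co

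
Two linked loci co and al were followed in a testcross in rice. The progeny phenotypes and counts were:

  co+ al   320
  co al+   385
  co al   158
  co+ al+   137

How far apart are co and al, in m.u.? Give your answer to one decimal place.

The two most frequent classes, co+ al (320) and co al+ (385), are the parental types, so the F1 was co+ al / co al+.
The recombinant classes are co+ al+ and co al: 137 + 158 = 295.
Recombination frequency = 295/1000 = 0.2950 ≈ 29.5%, i.e. 29.5 m.u.

29.5 m.u.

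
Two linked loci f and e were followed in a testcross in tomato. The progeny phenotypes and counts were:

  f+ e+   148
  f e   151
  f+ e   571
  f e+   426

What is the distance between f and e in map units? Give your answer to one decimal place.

The two most frequent classes, f+ e (571) and f e+ (426), are the parental types, so the F1 was f+ e / f e+.
The recombinant classes are f+ e+ and f e: 148 + 151 = 299.
Recombination frequency = 299/1296 = 0.2307 ≈ 23.1%, i.e. 23.1 map units.

23.1 map units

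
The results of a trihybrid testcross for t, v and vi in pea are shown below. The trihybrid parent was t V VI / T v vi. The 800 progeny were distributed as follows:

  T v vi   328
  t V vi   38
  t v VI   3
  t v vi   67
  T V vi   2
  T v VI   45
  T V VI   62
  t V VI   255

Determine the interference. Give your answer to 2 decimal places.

The two rarest classes, t v VI and T V vi, are the double crossovers. Comparing them with the parentals, only the v allele has switched, so v is the middle locus and the order is vi – v – t.
vi–v: (83 + 5)/800 = 0.1100; v–t: (129 + 5)/800 = 0.1675.
Expected DCO frequency = 0.1100 × 0.1675 ≈ 0.01843; observed = 5/800 ≈ 0.00625.
Coefficient of coincidence = 0.00625/0.01843 ≈ 0.34; interference = 1 − 0.34 = 0.66.

0.66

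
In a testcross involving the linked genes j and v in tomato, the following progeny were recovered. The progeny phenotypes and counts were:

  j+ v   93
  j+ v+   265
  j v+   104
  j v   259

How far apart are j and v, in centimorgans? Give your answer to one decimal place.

27.3 centimorgans

The two most frequent classes, j+ v+ (265) and j v (259), are the parental types, so the F1 was j+ v+ / j v.
The recombinant classes are j+ v and j v+: 93 + 104 = 197.
Recombination frequency = 197/721 = 0.2732 ≈ 27.3%, i.e. 27.3 centimorgans.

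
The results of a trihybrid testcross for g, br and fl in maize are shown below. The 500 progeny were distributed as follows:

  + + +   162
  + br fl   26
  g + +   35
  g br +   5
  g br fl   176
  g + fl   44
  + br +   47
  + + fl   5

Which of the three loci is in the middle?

The two most frequent reciprocal classes, g br fl and + + +, are the parental types, so the F1 was g br fl / + + +.
The two rarest classes, g br + and + + fl, are the double crossovers. Comparing them with the parentals, only the fl allele has switched, so fl is the middle locus and the order is br – fl – g.

fl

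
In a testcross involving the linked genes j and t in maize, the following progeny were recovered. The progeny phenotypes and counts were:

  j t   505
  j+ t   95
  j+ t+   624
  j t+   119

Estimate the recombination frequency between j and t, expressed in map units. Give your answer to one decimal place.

15.9 map units

The two most frequent classes, j+ t+ (624) and j t (505), are the parental types, so the F1 was j+ t+ / j t.
The recombinant classes are j+ t and j t+: 95 + 119 = 214.
Recombination frequency = 214/1343 = 0.1593 ≈ 15.9%, i.e. 15.9 map units.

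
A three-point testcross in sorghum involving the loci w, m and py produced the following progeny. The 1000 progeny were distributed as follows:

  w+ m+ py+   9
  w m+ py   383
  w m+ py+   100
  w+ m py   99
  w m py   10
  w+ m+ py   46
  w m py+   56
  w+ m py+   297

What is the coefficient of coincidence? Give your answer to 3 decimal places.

The two most frequent reciprocal classes, w m+ py and w+ m py+, are the parental types, so the F1 was w m+ py / w+ m py+.
The two rarest classes, w m py and w+ m+ py+, are the double crossovers. Comparing them with the parentals, only the m allele has switched, so m is the middle locus and the order is w – m – py.
w–m: (102 + 19)/1000 = 0.1210; m–py: (199 + 19)/1000 = 0.2180.
Expected DCO frequency = 0.1210 × 0.2180 ≈ 0.02638; observed = 19/1000 ≈ 0.01900.
Coefficient of coincidence = 0.01900/0.02638 ≈ 0.720.

0.720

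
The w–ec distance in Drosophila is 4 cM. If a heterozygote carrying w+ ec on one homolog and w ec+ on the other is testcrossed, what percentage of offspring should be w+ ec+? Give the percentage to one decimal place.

A map distance of 4 cM corresponds to a recombination frequency of 0.040.
The F1 is w+ ec / w ec+, so w+ ec+ is a recombinant gamete class with expected frequency r/2 = 0.040/2 = 0.0200.
That is 0.0200 = 2.0% of the progeny.

2.0%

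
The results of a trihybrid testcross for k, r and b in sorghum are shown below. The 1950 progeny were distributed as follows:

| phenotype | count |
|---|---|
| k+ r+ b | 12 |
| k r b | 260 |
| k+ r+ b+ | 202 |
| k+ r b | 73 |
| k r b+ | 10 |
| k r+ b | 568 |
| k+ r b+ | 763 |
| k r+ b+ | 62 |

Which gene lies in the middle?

k

The two most frequent reciprocal classes, k+ r b+ and k r+ b, are the parental types, so the F1 was k+ r b+ / k r+ b.
The two rarest classes, k r b+ and k+ r+ b, are the double crossovers. Comparing them with the parentals, only the k allele has switched, so k is the middle locus and the order is b – k – r.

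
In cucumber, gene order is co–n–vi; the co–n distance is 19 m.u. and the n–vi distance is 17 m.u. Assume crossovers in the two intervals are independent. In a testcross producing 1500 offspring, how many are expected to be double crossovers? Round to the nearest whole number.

Map distances give recombination frequencies of 0.190 and 0.170 for the two intervals.
With no interference, expected double-crossover frequency = 0.190 × 0.170 = 0.03230.
Expected number = 0.03230 × 1500 = 48.45 ≈ 48.

48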